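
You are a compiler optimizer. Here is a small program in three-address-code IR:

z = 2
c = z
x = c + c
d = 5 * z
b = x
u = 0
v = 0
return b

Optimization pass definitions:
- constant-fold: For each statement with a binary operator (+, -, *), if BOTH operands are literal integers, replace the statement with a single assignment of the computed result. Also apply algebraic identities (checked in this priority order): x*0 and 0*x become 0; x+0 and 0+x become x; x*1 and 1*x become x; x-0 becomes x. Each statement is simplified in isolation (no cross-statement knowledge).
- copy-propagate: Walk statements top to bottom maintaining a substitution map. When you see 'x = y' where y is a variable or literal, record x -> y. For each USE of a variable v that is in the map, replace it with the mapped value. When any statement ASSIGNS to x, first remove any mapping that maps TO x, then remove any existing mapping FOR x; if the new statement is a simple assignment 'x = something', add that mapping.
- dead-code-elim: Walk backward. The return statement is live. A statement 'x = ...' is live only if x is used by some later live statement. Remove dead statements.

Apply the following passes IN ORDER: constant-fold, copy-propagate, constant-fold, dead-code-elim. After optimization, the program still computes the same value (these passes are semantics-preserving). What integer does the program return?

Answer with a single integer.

Answer: 4

Derivation:
Initial IR:
  z = 2
  c = z
  x = c + c
  d = 5 * z
  b = x
  u = 0
  v = 0
  return b
After constant-fold (8 stmts):
  z = 2
  c = z
  x = c + c
  d = 5 * z
  b = x
  u = 0
  v = 0
  return b
After copy-propagate (8 stmts):
  z = 2
  c = 2
  x = 2 + 2
  d = 5 * 2
  b = x
  u = 0
  v = 0
  return x
After constant-fold (8 stmts):
  z = 2
  c = 2
  x = 4
  d = 10
  b = x
  u = 0
  v = 0
  return x
After dead-code-elim (2 stmts):
  x = 4
  return x
Evaluate:
  z = 2  =>  z = 2
  c = z  =>  c = 2
  x = c + c  =>  x = 4
  d = 5 * z  =>  d = 10
  b = x  =>  b = 4
  u = 0  =>  u = 0
  v = 0  =>  v = 0
  return b = 4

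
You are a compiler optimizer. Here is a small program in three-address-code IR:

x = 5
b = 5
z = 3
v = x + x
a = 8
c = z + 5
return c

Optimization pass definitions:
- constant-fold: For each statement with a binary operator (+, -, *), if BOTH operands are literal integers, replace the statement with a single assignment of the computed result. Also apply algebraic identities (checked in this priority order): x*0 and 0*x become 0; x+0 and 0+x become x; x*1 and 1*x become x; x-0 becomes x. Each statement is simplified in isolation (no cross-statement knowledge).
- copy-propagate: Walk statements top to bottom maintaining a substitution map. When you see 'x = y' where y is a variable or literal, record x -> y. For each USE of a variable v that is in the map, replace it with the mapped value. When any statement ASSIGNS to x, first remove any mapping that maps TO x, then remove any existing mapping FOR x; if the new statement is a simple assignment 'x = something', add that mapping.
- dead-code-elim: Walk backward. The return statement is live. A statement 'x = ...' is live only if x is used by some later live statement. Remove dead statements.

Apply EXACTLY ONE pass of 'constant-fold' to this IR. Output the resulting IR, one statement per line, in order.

Applying constant-fold statement-by-statement:
  [1] x = 5  (unchanged)
  [2] b = 5  (unchanged)
  [3] z = 3  (unchanged)
  [4] v = x + x  (unchanged)
  [5] a = 8  (unchanged)
  [6] c = z + 5  (unchanged)
  [7] return c  (unchanged)
Result (7 stmts):
  x = 5
  b = 5
  z = 3
  v = x + x
  a = 8
  c = z + 5
  return c

Answer: x = 5
b = 5
z = 3
v = x + x
a = 8
c = z + 5
return c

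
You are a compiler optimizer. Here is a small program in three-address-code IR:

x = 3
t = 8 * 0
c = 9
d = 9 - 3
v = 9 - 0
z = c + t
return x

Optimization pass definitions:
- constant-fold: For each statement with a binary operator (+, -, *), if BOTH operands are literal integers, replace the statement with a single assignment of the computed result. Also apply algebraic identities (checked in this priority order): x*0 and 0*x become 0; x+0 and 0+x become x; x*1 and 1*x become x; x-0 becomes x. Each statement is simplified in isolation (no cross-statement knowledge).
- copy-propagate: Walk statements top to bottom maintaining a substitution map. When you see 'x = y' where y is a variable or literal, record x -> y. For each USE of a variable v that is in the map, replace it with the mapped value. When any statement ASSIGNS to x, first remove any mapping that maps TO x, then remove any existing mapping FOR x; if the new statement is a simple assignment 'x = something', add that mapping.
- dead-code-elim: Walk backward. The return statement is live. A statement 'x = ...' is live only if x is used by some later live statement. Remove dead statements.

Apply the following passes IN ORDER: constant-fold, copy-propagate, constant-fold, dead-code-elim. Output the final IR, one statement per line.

Answer: return 3

Derivation:
Initial IR:
  x = 3
  t = 8 * 0
  c = 9
  d = 9 - 3
  v = 9 - 0
  z = c + t
  return x
After constant-fold (7 stmts):
  x = 3
  t = 0
  c = 9
  d = 6
  v = 9
  z = c + t
  return x
After copy-propagate (7 stmts):
  x = 3
  t = 0
  c = 9
  d = 6
  v = 9
  z = 9 + 0
  return 3
After constant-fold (7 stmts):
  x = 3
  t = 0
  c = 9
  d = 6
  v = 9
  z = 9
  return 3
After dead-code-elim (1 stmts):
  return 3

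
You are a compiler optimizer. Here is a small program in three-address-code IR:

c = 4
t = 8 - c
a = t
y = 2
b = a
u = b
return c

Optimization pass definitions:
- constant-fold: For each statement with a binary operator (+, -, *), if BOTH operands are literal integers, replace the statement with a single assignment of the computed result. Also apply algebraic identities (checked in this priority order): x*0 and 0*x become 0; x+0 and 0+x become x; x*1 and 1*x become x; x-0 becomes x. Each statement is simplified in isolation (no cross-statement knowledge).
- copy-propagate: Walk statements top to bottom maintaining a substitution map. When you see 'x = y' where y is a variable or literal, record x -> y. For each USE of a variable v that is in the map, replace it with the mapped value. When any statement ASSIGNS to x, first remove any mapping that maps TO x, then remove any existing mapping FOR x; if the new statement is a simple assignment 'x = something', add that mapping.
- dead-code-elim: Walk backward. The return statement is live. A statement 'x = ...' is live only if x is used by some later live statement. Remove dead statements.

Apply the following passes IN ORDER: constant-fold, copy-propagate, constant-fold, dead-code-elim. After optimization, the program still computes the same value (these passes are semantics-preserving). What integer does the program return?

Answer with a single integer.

Answer: 4

Derivation:
Initial IR:
  c = 4
  t = 8 - c
  a = t
  y = 2
  b = a
  u = b
  return c
After constant-fold (7 stmts):
  c = 4
  t = 8 - c
  a = t
  y = 2
  b = a
  u = b
  return c
After copy-propagate (7 stmts):
  c = 4
  t = 8 - 4
  a = t
  y = 2
  b = t
  u = t
  return 4
After constant-fold (7 stmts):
  c = 4
  t = 4
  a = t
  y = 2
  b = t
  u = t
  return 4
After dead-code-elim (1 stmts):
  return 4
Evaluate:
  c = 4  =>  c = 4
  t = 8 - c  =>  t = 4
  a = t  =>  a = 4
  y = 2  =>  y = 2
  b = a  =>  b = 4
  u = b  =>  u = 4
  return c = 4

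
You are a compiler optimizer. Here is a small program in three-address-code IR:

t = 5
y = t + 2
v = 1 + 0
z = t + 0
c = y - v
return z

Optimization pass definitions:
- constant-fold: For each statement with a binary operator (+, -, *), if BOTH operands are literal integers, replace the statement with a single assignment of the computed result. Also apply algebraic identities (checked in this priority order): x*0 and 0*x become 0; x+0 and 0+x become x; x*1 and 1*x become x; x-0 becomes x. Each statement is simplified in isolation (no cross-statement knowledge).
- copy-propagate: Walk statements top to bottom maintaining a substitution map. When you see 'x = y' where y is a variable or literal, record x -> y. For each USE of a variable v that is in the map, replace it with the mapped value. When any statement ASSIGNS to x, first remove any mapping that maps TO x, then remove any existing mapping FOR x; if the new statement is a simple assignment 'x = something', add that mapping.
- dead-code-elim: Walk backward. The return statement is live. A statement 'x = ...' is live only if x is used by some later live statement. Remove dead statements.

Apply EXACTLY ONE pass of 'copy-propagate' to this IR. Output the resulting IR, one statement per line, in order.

Applying copy-propagate statement-by-statement:
  [1] t = 5  (unchanged)
  [2] y = t + 2  -> y = 5 + 2
  [3] v = 1 + 0  (unchanged)
  [4] z = t + 0  -> z = 5 + 0
  [5] c = y - v  (unchanged)
  [6] return z  (unchanged)
Result (6 stmts):
  t = 5
  y = 5 + 2
  v = 1 + 0
  z = 5 + 0
  c = y - v
  return z

Answer: t = 5
y = 5 + 2
v = 1 + 0
z = 5 + 0
c = y - v
return z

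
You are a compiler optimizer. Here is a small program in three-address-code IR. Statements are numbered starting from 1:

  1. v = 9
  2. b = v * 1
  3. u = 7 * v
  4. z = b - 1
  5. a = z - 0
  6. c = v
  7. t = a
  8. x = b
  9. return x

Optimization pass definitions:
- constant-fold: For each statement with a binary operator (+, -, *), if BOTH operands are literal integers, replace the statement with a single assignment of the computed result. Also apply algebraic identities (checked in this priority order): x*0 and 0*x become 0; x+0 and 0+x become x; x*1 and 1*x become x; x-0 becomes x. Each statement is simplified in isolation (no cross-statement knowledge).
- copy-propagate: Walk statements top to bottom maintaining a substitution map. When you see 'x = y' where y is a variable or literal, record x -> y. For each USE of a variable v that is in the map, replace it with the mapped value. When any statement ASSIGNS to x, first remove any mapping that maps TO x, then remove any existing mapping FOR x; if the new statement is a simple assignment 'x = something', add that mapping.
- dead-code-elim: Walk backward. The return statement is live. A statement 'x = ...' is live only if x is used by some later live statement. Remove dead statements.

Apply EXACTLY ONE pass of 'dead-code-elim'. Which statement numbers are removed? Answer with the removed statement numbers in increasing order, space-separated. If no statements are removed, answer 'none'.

Answer: 3 4 5 6 7

Derivation:
Backward liveness scan:
Stmt 1 'v = 9': KEEP (v is live); live-in = []
Stmt 2 'b = v * 1': KEEP (b is live); live-in = ['v']
Stmt 3 'u = 7 * v': DEAD (u not in live set ['b'])
Stmt 4 'z = b - 1': DEAD (z not in live set ['b'])
Stmt 5 'a = z - 0': DEAD (a not in live set ['b'])
Stmt 6 'c = v': DEAD (c not in live set ['b'])
Stmt 7 't = a': DEAD (t not in live set ['b'])
Stmt 8 'x = b': KEEP (x is live); live-in = ['b']
Stmt 9 'return x': KEEP (return); live-in = ['x']
Removed statement numbers: [3, 4, 5, 6, 7]
Surviving IR:
  v = 9
  b = v * 1
  x = b
  return x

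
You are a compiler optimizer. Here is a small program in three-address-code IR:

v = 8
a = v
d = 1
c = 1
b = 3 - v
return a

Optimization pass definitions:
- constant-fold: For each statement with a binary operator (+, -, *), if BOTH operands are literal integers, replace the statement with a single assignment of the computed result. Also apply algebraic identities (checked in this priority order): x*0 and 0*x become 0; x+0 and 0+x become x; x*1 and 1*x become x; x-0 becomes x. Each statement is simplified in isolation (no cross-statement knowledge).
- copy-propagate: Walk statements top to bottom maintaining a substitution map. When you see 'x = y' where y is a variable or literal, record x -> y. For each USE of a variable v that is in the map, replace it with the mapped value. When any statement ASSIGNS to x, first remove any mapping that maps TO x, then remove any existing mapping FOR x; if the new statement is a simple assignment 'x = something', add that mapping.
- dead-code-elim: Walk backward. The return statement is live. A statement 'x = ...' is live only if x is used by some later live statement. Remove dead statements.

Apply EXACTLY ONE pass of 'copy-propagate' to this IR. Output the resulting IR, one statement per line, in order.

Applying copy-propagate statement-by-statement:
  [1] v = 8  (unchanged)
  [2] a = v  -> a = 8
  [3] d = 1  (unchanged)
  [4] c = 1  (unchanged)
  [5] b = 3 - v  -> b = 3 - 8
  [6] return a  -> return 8
Result (6 stmts):
  v = 8
  a = 8
  d = 1
  c = 1
  b = 3 - 8
  return 8

Answer: v = 8
a = 8
d = 1
c = 1
b = 3 - 8
return 8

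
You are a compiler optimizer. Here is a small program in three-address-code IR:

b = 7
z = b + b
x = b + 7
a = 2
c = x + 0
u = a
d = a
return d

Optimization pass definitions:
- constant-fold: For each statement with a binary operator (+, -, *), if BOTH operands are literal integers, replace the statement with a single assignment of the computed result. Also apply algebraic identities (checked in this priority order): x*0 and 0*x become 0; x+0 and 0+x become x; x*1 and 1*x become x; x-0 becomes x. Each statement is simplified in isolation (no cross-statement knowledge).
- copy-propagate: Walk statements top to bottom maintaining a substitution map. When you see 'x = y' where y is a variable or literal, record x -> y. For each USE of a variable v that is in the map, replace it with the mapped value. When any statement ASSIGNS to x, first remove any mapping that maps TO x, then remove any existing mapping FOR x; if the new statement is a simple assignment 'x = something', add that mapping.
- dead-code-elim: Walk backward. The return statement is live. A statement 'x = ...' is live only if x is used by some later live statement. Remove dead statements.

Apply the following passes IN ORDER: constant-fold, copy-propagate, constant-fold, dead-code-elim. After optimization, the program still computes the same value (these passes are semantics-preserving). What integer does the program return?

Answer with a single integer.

Initial IR:
  b = 7
  z = b + b
  x = b + 7
  a = 2
  c = x + 0
  u = a
  d = a
  return d
After constant-fold (8 stmts):
  b = 7
  z = b + b
  x = b + 7
  a = 2
  c = x
  u = a
  d = a
  return d
After copy-propagate (8 stmts):
  b = 7
  z = 7 + 7
  x = 7 + 7
  a = 2
  c = x
  u = 2
  d = 2
  return 2
After constant-fold (8 stmts):
  b = 7
  z = 14
  x = 14
  a = 2
  c = x
  u = 2
  d = 2
  return 2
After dead-code-elim (1 stmts):
  return 2
Evaluate:
  b = 7  =>  b = 7
  z = b + b  =>  z = 14
  x = b + 7  =>  x = 14
  a = 2  =>  a = 2
  c = x + 0  =>  c = 14
  u = a  =>  u = 2
  d = a  =>  d = 2
  return d = 2

Answer: 2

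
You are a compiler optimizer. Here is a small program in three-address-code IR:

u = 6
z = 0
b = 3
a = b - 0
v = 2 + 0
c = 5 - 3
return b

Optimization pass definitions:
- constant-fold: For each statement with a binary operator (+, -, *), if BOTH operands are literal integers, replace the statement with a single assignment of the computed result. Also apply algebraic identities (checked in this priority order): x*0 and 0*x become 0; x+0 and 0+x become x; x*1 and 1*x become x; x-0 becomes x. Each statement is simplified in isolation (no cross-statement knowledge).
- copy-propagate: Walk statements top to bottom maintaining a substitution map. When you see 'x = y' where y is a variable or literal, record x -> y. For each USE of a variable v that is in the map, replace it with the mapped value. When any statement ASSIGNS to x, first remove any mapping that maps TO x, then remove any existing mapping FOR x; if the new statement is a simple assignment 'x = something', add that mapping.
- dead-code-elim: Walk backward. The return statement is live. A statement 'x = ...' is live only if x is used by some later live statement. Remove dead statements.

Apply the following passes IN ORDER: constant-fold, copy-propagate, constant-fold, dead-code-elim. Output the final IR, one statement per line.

Initial IR:
  u = 6
  z = 0
  b = 3
  a = b - 0
  v = 2 + 0
  c = 5 - 3
  return b
After constant-fold (7 stmts):
  u = 6
  z = 0
  b = 3
  a = b
  v = 2
  c = 2
  return b
After copy-propagate (7 stmts):
  u = 6
  z = 0
  b = 3
  a = 3
  v = 2
  c = 2
  return 3
After constant-fold (7 stmts):
  u = 6
  z = 0
  b = 3
  a = 3
  v = 2
  c = 2
  return 3
After dead-code-elim (1 stmts):
  return 3

Answer: return 3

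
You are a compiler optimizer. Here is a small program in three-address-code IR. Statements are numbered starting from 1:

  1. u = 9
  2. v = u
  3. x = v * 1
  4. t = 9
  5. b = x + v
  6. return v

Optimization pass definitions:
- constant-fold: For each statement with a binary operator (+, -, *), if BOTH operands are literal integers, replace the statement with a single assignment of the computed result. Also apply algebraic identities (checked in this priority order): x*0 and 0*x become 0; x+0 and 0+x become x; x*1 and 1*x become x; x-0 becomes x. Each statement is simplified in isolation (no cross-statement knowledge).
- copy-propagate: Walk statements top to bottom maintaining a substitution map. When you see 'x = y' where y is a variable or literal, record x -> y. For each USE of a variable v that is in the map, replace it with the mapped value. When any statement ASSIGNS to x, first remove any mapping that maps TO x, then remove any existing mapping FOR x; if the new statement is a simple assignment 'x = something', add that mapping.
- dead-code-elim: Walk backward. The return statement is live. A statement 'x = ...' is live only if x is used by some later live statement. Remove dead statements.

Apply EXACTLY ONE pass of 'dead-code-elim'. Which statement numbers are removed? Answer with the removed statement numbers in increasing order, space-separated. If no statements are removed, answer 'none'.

Answer: 3 4 5

Derivation:
Backward liveness scan:
Stmt 1 'u = 9': KEEP (u is live); live-in = []
Stmt 2 'v = u': KEEP (v is live); live-in = ['u']
Stmt 3 'x = v * 1': DEAD (x not in live set ['v'])
Stmt 4 't = 9': DEAD (t not in live set ['v'])
Stmt 5 'b = x + v': DEAD (b not in live set ['v'])
Stmt 6 'return v': KEEP (return); live-in = ['v']
Removed statement numbers: [3, 4, 5]
Surviving IR:
  u = 9
  v = u
  return v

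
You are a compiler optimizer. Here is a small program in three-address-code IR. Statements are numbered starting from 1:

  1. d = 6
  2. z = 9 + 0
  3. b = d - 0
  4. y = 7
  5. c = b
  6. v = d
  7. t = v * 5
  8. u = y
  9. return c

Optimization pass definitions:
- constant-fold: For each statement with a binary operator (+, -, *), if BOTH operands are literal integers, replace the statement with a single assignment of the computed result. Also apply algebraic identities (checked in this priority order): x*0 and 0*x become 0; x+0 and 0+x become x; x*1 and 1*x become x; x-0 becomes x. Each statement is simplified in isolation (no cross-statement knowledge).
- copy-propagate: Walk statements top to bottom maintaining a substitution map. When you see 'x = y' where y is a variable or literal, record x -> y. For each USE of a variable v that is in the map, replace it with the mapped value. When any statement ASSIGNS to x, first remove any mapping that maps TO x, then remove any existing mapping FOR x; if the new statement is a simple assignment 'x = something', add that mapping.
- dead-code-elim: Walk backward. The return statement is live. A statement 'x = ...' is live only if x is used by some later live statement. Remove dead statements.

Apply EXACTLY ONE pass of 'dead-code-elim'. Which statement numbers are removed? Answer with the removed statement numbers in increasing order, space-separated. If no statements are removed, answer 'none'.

Answer: 2 4 6 7 8

Derivation:
Backward liveness scan:
Stmt 1 'd = 6': KEEP (d is live); live-in = []
Stmt 2 'z = 9 + 0': DEAD (z not in live set ['d'])
Stmt 3 'b = d - 0': KEEP (b is live); live-in = ['d']
Stmt 4 'y = 7': DEAD (y not in live set ['b'])
Stmt 5 'c = b': KEEP (c is live); live-in = ['b']
Stmt 6 'v = d': DEAD (v not in live set ['c'])
Stmt 7 't = v * 5': DEAD (t not in live set ['c'])
Stmt 8 'u = y': DEAD (u not in live set ['c'])
Stmt 9 'return c': KEEP (return); live-in = ['c']
Removed statement numbers: [2, 4, 6, 7, 8]
Surviving IR:
  d = 6
  b = d - 0
  c = b
  return c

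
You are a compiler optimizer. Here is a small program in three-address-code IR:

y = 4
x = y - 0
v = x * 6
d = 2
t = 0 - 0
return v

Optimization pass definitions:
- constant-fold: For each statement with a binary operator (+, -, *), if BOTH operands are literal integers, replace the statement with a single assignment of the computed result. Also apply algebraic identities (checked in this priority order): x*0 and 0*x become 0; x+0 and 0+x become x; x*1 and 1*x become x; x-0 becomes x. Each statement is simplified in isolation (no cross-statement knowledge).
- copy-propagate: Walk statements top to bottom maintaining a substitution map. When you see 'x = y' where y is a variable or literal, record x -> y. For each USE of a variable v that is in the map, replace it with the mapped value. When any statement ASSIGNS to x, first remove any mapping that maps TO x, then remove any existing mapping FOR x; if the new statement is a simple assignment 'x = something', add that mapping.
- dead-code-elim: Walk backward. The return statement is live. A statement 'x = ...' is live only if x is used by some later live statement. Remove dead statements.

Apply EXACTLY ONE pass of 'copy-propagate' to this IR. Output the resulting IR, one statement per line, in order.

Applying copy-propagate statement-by-statement:
  [1] y = 4  (unchanged)
  [2] x = y - 0  -> x = 4 - 0
  [3] v = x * 6  (unchanged)
  [4] d = 2  (unchanged)
  [5] t = 0 - 0  (unchanged)
  [6] return v  (unchanged)
Result (6 stmts):
  y = 4
  x = 4 - 0
  v = x * 6
  d = 2
  t = 0 - 0
  return v

Answer: y = 4
x = 4 - 0
v = x * 6
d = 2
t = 0 - 0
return v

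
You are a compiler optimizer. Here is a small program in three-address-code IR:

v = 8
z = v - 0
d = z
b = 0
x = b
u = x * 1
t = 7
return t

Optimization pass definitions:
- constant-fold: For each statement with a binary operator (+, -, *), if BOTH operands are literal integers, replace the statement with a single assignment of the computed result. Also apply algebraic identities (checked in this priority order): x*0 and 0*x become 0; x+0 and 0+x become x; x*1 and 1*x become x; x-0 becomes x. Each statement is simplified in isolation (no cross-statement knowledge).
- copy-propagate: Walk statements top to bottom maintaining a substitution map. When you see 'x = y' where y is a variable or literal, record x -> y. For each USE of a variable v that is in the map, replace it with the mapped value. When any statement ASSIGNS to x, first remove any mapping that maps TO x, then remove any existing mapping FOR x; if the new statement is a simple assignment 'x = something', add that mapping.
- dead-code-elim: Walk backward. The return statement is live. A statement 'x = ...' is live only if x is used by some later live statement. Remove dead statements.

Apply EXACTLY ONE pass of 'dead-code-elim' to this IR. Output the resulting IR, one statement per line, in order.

Answer: t = 7
return t

Derivation:
Applying dead-code-elim statement-by-statement:
  [8] return t  -> KEEP (return); live=['t']
  [7] t = 7  -> KEEP; live=[]
  [6] u = x * 1  -> DEAD (u not live)
  [5] x = b  -> DEAD (x not live)
  [4] b = 0  -> DEAD (b not live)
  [3] d = z  -> DEAD (d not live)
  [2] z = v - 0  -> DEAD (z not live)
  [1] v = 8  -> DEAD (v not live)
Result (2 stmts):
  t = 7
  return t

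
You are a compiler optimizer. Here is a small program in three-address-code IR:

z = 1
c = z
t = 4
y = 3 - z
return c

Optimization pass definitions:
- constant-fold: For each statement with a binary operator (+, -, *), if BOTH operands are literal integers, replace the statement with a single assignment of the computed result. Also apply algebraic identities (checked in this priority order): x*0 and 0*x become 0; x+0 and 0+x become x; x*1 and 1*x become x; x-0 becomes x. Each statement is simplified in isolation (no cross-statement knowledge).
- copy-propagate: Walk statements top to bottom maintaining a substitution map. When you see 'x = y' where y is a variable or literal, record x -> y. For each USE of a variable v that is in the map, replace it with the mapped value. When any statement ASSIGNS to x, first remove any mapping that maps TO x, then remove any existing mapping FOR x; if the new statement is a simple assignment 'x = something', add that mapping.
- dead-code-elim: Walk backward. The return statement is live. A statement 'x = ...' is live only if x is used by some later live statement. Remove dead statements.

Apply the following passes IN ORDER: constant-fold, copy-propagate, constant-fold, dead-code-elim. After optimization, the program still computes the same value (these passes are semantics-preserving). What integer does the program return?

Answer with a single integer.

Initial IR:
  z = 1
  c = z
  t = 4
  y = 3 - z
  return c
After constant-fold (5 stmts):
  z = 1
  c = z
  t = 4
  y = 3 - z
  return c
After copy-propagate (5 stmts):
  z = 1
  c = 1
  t = 4
  y = 3 - 1
  return 1
After constant-fold (5 stmts):
  z = 1
  c = 1
  t = 4
  y = 2
  return 1
After dead-code-elim (1 stmts):
  return 1
Evaluate:
  z = 1  =>  z = 1
  c = z  =>  c = 1
  t = 4  =>  t = 4
  y = 3 - z  =>  y = 2
  return c = 1

Answer: 1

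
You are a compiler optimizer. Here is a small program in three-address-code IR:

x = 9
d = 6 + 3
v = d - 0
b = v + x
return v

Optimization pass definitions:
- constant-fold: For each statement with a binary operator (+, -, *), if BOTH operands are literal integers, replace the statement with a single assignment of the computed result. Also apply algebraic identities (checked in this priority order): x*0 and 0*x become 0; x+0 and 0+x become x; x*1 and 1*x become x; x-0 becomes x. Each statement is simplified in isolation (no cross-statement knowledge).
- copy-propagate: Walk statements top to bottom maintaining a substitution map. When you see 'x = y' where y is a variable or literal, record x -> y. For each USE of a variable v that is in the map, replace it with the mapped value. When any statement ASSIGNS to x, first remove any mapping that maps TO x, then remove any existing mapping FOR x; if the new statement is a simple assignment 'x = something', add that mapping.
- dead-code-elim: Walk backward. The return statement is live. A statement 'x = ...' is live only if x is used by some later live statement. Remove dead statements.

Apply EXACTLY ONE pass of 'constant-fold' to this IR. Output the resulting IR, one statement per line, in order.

Applying constant-fold statement-by-statement:
  [1] x = 9  (unchanged)
  [2] d = 6 + 3  -> d = 9
  [3] v = d - 0  -> v = d
  [4] b = v + x  (unchanged)
  [5] return v  (unchanged)
Result (5 stmts):
  x = 9
  d = 9
  v = d
  b = v + x
  return v

Answer: x = 9
d = 9
v = d
b = v + x
return v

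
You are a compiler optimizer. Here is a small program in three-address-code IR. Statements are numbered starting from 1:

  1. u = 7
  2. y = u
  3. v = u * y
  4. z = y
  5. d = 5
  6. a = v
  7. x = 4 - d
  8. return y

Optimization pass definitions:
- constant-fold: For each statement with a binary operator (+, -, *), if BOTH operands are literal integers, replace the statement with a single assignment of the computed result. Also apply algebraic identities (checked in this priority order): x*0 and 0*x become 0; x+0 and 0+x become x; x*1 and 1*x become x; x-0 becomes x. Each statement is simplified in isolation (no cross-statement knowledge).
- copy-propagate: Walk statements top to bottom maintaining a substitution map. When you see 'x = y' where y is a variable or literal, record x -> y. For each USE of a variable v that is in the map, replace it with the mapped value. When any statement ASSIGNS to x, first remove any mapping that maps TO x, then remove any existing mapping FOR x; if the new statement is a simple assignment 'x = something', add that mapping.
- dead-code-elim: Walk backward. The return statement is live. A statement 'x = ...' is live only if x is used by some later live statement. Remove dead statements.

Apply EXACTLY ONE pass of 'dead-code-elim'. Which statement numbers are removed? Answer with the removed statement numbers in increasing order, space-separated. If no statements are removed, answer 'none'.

Answer: 3 4 5 6 7

Derivation:
Backward liveness scan:
Stmt 1 'u = 7': KEEP (u is live); live-in = []
Stmt 2 'y = u': KEEP (y is live); live-in = ['u']
Stmt 3 'v = u * y': DEAD (v not in live set ['y'])
Stmt 4 'z = y': DEAD (z not in live set ['y'])
Stmt 5 'd = 5': DEAD (d not in live set ['y'])
Stmt 6 'a = v': DEAD (a not in live set ['y'])
Stmt 7 'x = 4 - d': DEAD (x not in live set ['y'])
Stmt 8 'return y': KEEP (return); live-in = ['y']
Removed statement numbers: [3, 4, 5, 6, 7]
Surviving IR:
  u = 7
  y = u
  return y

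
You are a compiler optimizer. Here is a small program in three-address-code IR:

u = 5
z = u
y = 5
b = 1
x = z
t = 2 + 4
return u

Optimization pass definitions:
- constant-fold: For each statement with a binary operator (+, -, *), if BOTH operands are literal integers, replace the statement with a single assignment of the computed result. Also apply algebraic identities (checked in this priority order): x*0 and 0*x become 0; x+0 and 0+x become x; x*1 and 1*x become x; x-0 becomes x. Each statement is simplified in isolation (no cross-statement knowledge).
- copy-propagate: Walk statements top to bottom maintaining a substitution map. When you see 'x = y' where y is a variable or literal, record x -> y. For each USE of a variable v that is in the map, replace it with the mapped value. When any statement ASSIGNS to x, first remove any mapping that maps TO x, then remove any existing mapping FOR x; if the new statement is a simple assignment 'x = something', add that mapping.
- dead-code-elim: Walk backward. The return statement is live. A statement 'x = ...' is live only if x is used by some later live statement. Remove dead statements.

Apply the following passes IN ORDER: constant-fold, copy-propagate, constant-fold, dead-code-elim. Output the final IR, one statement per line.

Initial IR:
  u = 5
  z = u
  y = 5
  b = 1
  x = z
  t = 2 + 4
  return u
After constant-fold (7 stmts):
  u = 5
  z = u
  y = 5
  b = 1
  x = z
  t = 6
  return u
After copy-propagate (7 stmts):
  u = 5
  z = 5
  y = 5
  b = 1
  x = 5
  t = 6
  return 5
After constant-fold (7 stmts):
  u = 5
  z = 5
  y = 5
  b = 1
  x = 5
  t = 6
  return 5
After dead-code-elim (1 stmts):
  return 5

Answer: return 5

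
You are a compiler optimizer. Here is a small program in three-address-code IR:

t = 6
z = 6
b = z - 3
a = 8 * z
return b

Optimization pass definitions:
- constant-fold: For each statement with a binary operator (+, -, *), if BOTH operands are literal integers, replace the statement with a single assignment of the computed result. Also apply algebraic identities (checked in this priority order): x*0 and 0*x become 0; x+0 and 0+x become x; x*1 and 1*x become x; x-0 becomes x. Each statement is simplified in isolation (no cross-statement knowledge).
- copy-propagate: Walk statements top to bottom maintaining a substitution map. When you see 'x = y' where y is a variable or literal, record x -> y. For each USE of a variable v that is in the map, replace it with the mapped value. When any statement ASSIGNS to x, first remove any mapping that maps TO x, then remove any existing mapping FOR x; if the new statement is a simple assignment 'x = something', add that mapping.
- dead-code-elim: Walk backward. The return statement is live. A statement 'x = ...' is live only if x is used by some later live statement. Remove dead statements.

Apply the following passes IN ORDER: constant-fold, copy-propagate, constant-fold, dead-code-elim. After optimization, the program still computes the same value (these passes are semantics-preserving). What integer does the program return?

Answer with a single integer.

Initial IR:
  t = 6
  z = 6
  b = z - 3
  a = 8 * z
  return b
After constant-fold (5 stmts):
  t = 6
  z = 6
  b = z - 3
  a = 8 * z
  return b
After copy-propagate (5 stmts):
  t = 6
  z = 6
  b = 6 - 3
  a = 8 * 6
  return b
After constant-fold (5 stmts):
  t = 6
  z = 6
  b = 3
  a = 48
  return b
After dead-code-elim (2 stmts):
  b = 3
  return b
Evaluate:
  t = 6  =>  t = 6
  z = 6  =>  z = 6
  b = z - 3  =>  b = 3
  a = 8 * z  =>  a = 48
  return b = 3

Answer: 3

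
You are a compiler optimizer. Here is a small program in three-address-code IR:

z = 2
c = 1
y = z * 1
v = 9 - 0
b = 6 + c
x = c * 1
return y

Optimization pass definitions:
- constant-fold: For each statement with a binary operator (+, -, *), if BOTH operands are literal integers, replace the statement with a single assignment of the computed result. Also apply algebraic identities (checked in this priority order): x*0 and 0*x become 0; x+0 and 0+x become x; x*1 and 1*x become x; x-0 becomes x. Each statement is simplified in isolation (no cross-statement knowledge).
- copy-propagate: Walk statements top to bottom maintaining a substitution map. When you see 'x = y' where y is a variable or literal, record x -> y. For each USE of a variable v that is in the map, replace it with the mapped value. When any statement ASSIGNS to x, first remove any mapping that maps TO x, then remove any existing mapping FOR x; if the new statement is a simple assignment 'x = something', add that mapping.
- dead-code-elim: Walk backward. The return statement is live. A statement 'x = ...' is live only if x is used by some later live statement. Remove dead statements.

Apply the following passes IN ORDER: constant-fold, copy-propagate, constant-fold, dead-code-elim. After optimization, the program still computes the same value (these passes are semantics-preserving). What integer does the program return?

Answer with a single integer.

Initial IR:
  z = 2
  c = 1
  y = z * 1
  v = 9 - 0
  b = 6 + c
  x = c * 1
  return y
After constant-fold (7 stmts):
  z = 2
  c = 1
  y = z
  v = 9
  b = 6 + c
  x = c
  return y
After copy-propagate (7 stmts):
  z = 2
  c = 1
  y = 2
  v = 9
  b = 6 + 1
  x = 1
  return 2
After constant-fold (7 stmts):
  z = 2
  c = 1
  y = 2
  v = 9
  b = 7
  x = 1
  return 2
After dead-code-elim (1 stmts):
  return 2
Evaluate:
  z = 2  =>  z = 2
  c = 1  =>  c = 1
  y = z * 1  =>  y = 2
  v = 9 - 0  =>  v = 9
  b = 6 + c  =>  b = 7
  x = c * 1  =>  x = 1
  return y = 2

Answer: 2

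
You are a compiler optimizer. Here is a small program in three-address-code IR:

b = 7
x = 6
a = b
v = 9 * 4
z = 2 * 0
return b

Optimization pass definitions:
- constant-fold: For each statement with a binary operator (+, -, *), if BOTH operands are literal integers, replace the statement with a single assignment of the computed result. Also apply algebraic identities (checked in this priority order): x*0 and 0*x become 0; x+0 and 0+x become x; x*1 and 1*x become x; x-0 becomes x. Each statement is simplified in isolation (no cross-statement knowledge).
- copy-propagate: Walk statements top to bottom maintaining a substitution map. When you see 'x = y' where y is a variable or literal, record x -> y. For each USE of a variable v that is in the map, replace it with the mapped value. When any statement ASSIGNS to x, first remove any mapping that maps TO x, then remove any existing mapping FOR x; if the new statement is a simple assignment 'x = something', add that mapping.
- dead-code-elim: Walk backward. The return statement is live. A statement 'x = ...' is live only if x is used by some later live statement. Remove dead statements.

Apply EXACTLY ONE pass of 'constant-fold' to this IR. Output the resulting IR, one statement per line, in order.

Answer: b = 7
x = 6
a = b
v = 36
z = 0
return b

Derivation:
Applying constant-fold statement-by-statement:
  [1] b = 7  (unchanged)
  [2] x = 6  (unchanged)
  [3] a = b  (unchanged)
  [4] v = 9 * 4  -> v = 36
  [5] z = 2 * 0  -> z = 0
  [6] return b  (unchanged)
Result (6 stmts):
  b = 7
  x = 6
  a = b
  v = 36
  z = 0
  return b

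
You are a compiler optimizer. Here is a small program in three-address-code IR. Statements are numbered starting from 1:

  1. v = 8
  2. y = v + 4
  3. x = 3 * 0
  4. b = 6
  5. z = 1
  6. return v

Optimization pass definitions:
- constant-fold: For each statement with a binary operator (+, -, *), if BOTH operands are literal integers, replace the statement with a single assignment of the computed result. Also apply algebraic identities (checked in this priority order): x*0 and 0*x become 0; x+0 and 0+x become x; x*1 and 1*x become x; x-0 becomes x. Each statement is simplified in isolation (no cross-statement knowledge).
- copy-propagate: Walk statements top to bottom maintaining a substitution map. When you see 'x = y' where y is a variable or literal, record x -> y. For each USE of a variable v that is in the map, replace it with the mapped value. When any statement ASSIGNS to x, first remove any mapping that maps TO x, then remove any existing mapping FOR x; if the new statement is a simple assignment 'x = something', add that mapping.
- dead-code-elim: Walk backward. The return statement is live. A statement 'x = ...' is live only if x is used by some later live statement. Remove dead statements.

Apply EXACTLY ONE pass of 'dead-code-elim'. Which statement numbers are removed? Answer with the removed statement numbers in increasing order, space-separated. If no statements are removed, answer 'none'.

Backward liveness scan:
Stmt 1 'v = 8': KEEP (v is live); live-in = []
Stmt 2 'y = v + 4': DEAD (y not in live set ['v'])
Stmt 3 'x = 3 * 0': DEAD (x not in live set ['v'])
Stmt 4 'b = 6': DEAD (b not in live set ['v'])
Stmt 5 'z = 1': DEAD (z not in live set ['v'])
Stmt 6 'return v': KEEP (return); live-in = ['v']
Removed statement numbers: [2, 3, 4, 5]
Surviving IR:
  v = 8
  return v

Answer: 2 3 4 5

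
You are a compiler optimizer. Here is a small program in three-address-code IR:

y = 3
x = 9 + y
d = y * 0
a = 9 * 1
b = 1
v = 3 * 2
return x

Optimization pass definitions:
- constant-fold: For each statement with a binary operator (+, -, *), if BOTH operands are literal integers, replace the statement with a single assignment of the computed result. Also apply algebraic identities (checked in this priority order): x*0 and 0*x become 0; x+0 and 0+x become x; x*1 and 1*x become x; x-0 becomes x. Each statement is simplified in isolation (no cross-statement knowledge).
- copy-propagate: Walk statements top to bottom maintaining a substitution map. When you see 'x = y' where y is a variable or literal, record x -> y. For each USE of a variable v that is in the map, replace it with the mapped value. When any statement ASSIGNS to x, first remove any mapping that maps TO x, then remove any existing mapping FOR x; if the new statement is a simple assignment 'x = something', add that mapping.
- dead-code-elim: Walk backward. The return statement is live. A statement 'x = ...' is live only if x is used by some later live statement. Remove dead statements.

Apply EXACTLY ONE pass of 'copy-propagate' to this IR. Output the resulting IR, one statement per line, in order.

Applying copy-propagate statement-by-statement:
  [1] y = 3  (unchanged)
  [2] x = 9 + y  -> x = 9 + 3
  [3] d = y * 0  -> d = 3 * 0
  [4] a = 9 * 1  (unchanged)
  [5] b = 1  (unchanged)
  [6] v = 3 * 2  (unchanged)
  [7] return x  (unchanged)
Result (7 stmts):
  y = 3
  x = 9 + 3
  d = 3 * 0
  a = 9 * 1
  b = 1
  v = 3 * 2
  return x

Answer: y = 3
x = 9 + 3
d = 3 * 0
a = 9 * 1
b = 1
v = 3 * 2
return x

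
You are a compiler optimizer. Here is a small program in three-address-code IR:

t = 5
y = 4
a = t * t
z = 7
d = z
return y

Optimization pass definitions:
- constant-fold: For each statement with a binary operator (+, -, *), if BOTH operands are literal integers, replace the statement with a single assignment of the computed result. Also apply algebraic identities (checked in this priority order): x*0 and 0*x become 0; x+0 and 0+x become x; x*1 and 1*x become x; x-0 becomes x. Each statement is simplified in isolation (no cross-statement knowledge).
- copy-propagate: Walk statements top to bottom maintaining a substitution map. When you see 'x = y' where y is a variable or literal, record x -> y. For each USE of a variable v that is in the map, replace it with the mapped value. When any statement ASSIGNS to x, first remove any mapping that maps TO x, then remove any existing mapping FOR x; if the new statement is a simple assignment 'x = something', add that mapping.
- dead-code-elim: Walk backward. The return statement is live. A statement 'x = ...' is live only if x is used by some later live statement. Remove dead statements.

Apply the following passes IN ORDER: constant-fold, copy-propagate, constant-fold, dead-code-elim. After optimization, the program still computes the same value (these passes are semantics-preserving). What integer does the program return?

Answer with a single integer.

Answer: 4

Derivation:
Initial IR:
  t = 5
  y = 4
  a = t * t
  z = 7
  d = z
  return y
After constant-fold (6 stmts):
  t = 5
  y = 4
  a = t * t
  z = 7
  d = z
  return y
After copy-propagate (6 stmts):
  t = 5
  y = 4
  a = 5 * 5
  z = 7
  d = 7
  return 4
After constant-fold (6 stmts):
  t = 5
  y = 4
  a = 25
  z = 7
  d = 7
  return 4
After dead-code-elim (1 stmts):
  return 4
Evaluate:
  t = 5  =>  t = 5
  y = 4  =>  y = 4
  a = t * t  =>  a = 25
  z = 7  =>  z = 7
  d = z  =>  d = 7
  return y = 4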